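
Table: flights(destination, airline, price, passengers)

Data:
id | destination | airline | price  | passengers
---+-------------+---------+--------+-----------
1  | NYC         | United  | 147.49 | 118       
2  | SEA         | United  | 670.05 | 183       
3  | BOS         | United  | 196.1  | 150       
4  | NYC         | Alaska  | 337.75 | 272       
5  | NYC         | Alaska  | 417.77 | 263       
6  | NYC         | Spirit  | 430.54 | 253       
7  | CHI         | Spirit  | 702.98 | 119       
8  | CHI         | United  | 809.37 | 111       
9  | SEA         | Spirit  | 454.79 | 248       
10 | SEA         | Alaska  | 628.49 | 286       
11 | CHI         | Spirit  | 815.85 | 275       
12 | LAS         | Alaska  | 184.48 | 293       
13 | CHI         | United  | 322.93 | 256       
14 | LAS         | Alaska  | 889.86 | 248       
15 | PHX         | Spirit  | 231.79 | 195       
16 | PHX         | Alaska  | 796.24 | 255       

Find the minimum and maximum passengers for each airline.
SELECT airline, MIN(passengers), MAX(passengers)
FROM flights
GROUP BY airline

Result:
  Alaska: min=248, max=293
  Spirit: min=119, max=275
  United: min=111, max=256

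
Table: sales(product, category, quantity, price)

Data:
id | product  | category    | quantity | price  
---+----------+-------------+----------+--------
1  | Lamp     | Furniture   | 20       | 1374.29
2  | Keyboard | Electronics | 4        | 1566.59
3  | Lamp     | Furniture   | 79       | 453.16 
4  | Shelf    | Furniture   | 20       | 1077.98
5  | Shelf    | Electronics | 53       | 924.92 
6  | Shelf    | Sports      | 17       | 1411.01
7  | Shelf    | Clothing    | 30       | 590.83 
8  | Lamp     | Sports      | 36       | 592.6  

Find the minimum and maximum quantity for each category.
SELECT category, MIN(quantity), MAX(quantity)
FROM sales
GROUP BY category

Result:
  Clothing: min=30, max=30
  Electronics: min=4, max=53
  Furniture: min=20, max=79
  Sports: min=17, max=36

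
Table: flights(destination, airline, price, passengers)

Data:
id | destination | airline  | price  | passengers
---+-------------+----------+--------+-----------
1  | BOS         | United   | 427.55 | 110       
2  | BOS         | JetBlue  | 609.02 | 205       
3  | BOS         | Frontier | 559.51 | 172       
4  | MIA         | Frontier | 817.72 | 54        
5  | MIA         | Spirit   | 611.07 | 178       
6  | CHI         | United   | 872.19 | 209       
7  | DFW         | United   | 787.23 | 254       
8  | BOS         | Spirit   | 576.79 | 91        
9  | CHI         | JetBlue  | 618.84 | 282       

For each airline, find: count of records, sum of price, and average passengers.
SELECT airline,
       COUNT(*) as cnt,
       SUM(price) as total_price,
       AVG(passengers) as avg_passengers
FROM flights
GROUP BY airline

Result:
  Frontier: 2 records, 1377.23 total price, 113.00 avg passengers
  JetBlue: 2 records, 1227.86 total price, 243.50 avg passengers
  Spirit: 2 records, 1187.86 total price, 134.50 avg passengers
  United: 3 records, 2086.97 total price, 191.00 avg passengers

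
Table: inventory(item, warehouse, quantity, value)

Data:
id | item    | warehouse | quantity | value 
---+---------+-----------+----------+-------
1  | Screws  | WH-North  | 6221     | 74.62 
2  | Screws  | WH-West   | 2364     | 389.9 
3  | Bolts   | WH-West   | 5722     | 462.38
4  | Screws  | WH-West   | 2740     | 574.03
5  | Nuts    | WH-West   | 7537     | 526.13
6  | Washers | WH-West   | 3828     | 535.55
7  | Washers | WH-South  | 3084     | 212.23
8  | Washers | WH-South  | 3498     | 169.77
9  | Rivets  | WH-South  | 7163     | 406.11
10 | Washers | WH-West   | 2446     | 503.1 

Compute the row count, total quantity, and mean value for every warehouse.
SELECT warehouse,
       COUNT(*) as cnt,
       SUM(quantity) as total_quantity,
       AVG(value) as avg_value
FROM inventory
GROUP BY warehouse

Result:
  WH-North: 1 records, 6221 total quantity, 74.62 avg value
  WH-South: 3 records, 13745 total quantity, 262.70 avg value
  WH-West: 6 records, 24637 total quantity, 498.52 avg value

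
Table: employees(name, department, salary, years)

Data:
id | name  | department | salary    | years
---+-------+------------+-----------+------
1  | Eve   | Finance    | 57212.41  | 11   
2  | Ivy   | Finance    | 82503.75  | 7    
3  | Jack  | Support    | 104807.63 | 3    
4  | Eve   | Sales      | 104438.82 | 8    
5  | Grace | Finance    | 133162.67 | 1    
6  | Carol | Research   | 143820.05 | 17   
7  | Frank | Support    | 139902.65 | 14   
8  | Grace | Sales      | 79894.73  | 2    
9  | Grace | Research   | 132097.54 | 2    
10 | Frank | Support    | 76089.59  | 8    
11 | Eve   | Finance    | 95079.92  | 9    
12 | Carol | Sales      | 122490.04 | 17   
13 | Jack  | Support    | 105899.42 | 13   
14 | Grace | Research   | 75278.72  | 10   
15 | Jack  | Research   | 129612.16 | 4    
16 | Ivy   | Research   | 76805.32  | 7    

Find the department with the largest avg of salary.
SELECT department, AVG(salary) as val
FROM employees
GROUP BY department
ORDER BY val DESC
LIMIT 1

Result: Research with avg(salary) = 111522.76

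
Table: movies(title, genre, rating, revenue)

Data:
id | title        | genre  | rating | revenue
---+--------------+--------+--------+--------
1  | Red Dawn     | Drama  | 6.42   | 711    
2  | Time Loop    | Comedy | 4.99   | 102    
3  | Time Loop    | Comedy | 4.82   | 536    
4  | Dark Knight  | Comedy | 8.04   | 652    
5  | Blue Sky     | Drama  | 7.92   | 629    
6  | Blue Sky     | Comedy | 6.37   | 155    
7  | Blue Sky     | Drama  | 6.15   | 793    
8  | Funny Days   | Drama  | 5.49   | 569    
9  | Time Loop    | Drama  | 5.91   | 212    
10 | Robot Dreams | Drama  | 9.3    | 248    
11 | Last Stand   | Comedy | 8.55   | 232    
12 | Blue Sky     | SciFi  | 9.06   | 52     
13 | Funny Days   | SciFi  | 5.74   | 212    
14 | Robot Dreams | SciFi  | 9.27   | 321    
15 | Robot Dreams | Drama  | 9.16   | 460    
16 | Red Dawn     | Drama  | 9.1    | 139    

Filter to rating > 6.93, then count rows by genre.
SELECT genre, COUNT(*)
FROM movies
WHERE rating > 6.93
GROUP BY genre

Note: WHERE filters rows before grouping.

Result:
  Comedy: 2
  Drama: 4
  SciFi: 2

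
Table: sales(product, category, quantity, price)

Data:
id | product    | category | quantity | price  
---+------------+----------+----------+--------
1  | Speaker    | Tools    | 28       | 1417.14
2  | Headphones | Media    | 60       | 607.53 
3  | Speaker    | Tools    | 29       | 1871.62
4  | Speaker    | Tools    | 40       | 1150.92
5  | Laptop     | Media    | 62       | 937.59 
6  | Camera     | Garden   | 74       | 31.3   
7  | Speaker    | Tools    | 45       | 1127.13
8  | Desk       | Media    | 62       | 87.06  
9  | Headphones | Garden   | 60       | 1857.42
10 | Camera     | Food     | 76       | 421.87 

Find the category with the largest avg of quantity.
SELECT category, AVG(quantity) as val
FROM sales
GROUP BY category
ORDER BY val DESC
LIMIT 1

Result: Food with avg(quantity) = 76.00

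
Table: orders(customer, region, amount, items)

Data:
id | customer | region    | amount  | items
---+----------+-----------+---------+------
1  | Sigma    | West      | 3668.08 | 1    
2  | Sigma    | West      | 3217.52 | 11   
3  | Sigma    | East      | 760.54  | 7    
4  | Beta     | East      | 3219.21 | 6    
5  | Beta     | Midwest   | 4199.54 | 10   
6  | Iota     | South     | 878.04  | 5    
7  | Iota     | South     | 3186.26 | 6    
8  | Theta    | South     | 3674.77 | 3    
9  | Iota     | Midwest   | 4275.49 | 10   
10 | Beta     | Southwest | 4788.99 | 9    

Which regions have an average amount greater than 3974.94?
SELECT region, AVG(amount)
FROM orders
GROUP BY region
HAVING AVG(amount) > 3974.94

Result:
  Midwest: avg=4237.52
  Southwest: avg=4788.99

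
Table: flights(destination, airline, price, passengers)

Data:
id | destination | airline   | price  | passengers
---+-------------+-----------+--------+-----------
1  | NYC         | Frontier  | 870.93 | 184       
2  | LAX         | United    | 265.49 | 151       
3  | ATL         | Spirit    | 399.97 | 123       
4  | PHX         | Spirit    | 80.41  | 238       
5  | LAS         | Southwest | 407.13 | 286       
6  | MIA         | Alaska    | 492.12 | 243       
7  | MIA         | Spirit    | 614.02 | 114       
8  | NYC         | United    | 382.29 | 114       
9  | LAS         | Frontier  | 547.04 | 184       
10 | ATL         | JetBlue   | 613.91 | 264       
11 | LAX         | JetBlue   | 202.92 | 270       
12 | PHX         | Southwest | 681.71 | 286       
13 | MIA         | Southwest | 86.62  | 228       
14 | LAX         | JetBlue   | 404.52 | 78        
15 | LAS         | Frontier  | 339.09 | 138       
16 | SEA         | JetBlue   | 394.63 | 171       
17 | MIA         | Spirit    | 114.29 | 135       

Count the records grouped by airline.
SELECT airline, COUNT(*) as count
FROM flights
GROUP BY airline

Result:
  Alaska: 1
  Frontier: 3
  JetBlue: 4
  Southwest: 3
  Spirit: 4
  United: 2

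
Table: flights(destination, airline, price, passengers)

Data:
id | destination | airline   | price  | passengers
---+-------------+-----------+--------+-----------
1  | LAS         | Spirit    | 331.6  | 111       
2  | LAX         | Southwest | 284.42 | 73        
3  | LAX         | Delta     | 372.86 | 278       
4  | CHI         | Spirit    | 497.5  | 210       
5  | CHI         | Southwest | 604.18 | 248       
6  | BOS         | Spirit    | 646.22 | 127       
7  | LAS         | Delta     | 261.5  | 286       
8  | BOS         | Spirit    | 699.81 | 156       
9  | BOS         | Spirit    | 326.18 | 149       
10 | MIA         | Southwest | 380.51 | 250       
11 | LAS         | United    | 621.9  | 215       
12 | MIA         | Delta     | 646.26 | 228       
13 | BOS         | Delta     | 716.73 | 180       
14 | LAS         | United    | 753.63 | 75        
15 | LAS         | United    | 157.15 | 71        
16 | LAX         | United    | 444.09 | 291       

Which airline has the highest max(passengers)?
SELECT airline, MAX(passengers) as val
FROM flights
GROUP BY airline
ORDER BY val DESC
LIMIT 1

Result: United with max(passengers) = 291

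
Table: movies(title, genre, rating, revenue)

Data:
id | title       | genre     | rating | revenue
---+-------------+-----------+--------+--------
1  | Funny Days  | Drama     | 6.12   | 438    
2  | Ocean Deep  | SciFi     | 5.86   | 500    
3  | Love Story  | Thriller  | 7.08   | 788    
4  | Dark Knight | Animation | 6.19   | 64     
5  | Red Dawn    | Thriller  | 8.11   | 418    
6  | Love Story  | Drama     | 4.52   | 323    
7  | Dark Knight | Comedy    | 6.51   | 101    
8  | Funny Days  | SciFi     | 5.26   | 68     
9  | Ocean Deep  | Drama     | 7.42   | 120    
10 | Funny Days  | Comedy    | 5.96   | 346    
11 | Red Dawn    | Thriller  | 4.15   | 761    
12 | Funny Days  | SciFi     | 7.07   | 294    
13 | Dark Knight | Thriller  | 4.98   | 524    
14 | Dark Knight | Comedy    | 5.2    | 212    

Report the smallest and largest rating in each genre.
SELECT genre, MIN(rating), MAX(rating)
FROM movies
GROUP BY genre

Result:
  Animation: min=6.19, max=6.19
  Comedy: min=5.20, max=6.51
  Drama: min=4.52, max=7.42
  SciFi: min=5.26, max=7.07
  Thriller: min=4.15, max=8.11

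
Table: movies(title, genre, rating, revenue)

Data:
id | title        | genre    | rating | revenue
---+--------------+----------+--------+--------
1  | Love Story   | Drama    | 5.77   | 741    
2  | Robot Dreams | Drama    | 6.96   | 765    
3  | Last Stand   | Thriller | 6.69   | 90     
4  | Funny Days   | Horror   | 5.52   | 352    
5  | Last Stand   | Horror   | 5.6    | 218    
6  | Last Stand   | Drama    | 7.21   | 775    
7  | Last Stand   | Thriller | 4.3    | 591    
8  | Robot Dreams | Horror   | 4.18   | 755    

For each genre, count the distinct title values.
SELECT genre, COUNT(DISTINCT title)
FROM movies
GROUP BY genre

Result:
  Drama: 3 distinct
  Horror: 3 distinct
  Thriller: 1 distinct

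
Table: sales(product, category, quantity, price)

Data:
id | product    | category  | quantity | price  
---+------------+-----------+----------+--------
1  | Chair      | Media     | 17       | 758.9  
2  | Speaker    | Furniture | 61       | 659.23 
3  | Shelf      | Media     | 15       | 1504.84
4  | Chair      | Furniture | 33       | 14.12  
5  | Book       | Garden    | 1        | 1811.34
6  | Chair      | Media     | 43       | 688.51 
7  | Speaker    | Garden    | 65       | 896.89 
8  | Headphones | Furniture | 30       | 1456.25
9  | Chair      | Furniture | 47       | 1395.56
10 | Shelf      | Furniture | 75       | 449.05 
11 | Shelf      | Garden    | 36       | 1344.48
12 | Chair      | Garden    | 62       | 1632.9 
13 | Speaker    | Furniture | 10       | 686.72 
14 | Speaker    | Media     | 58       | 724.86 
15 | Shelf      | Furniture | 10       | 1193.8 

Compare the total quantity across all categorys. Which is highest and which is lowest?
SELECT category, SUM(quantity)
FROM sales
GROUP BY category
ORDER BY SUM(quantity)

All groups:
  Media: 133
  Garden: 164
  Furniture: 266

Highest: Furniture (266)
Lowest: Media (133)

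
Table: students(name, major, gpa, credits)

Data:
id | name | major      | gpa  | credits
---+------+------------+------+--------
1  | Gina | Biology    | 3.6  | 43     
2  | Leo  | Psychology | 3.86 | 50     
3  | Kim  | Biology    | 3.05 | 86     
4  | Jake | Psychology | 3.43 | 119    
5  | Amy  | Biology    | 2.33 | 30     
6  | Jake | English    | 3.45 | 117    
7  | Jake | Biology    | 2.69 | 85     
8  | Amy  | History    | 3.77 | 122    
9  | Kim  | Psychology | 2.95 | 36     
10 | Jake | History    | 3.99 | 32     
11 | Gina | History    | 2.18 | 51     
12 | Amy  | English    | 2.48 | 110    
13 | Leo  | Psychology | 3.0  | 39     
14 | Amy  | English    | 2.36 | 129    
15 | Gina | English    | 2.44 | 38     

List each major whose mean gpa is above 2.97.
SELECT major, AVG(gpa)
FROM students
GROUP BY major
HAVING AVG(gpa) > 2.97

Result:
  History: avg=3.31
  Psychology: avg=3.31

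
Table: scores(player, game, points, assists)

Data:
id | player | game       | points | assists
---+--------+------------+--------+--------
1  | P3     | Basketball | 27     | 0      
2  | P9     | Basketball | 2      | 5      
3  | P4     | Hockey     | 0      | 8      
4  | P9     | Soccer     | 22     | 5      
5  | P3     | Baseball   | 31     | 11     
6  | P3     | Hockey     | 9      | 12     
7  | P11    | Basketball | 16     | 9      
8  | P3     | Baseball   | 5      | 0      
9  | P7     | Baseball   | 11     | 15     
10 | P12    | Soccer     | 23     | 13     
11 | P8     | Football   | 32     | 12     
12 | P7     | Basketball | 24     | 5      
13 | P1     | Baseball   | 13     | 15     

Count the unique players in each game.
SELECT game, COUNT(DISTINCT player)
FROM scores
GROUP BY game

Result:
  Baseball: 3 distinct
  Basketball: 4 distinct
  Football: 1 distinct
  Hockey: 2 distinct
  Soccer: 2 distinct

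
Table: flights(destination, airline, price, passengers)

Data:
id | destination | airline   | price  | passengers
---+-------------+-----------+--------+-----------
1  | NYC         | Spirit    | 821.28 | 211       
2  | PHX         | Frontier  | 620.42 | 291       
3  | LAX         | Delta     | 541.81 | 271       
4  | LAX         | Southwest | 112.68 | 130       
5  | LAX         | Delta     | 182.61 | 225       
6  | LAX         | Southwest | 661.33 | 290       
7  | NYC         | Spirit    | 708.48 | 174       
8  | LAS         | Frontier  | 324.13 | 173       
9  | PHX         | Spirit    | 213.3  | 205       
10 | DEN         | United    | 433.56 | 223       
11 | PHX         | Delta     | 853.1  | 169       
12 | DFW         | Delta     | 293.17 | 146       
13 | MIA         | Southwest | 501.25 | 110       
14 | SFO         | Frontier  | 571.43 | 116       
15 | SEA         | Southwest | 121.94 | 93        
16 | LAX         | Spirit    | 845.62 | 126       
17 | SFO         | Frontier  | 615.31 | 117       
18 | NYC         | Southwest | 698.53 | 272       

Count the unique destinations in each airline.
SELECT airline, COUNT(DISTINCT destination)
FROM flights
GROUP BY airline

Result:
  Delta: 3 distinct
  Frontier: 3 distinct
  Southwest: 4 distinct
  Spirit: 3 distinct
  United: 1 distinct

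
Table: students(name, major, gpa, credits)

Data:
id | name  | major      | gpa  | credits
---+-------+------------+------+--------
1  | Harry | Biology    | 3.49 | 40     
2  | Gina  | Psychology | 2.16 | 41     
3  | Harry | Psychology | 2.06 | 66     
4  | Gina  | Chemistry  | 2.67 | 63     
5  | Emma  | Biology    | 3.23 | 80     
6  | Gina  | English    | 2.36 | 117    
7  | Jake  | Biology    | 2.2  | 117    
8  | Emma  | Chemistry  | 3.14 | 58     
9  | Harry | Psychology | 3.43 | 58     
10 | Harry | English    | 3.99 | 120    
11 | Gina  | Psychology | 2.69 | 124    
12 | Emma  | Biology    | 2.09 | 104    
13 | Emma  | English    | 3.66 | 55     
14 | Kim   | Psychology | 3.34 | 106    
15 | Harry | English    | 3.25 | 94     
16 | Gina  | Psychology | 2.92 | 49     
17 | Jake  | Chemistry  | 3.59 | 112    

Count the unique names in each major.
SELECT major, COUNT(DISTINCT name)
FROM students
GROUP BY major

Result:
  Biology: 3 distinct
  Chemistry: 3 distinct
  English: 3 distinct
  Psychology: 3 distinct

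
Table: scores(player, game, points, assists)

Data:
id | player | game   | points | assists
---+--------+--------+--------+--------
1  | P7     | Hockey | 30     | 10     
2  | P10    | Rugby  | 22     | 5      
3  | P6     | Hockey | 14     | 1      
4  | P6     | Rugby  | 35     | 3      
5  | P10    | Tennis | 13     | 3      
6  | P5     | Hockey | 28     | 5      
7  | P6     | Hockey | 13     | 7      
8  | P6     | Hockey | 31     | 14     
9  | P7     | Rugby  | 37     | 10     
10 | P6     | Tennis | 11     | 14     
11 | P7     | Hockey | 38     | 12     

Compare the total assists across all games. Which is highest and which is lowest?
SELECT game, SUM(assists)
FROM scores
GROUP BY game
ORDER BY SUM(assists)

All groups:
  Tennis: 17
  Rugby: 18
  Hockey: 49

Highest: Hockey (49)
Lowest: Tennis (17)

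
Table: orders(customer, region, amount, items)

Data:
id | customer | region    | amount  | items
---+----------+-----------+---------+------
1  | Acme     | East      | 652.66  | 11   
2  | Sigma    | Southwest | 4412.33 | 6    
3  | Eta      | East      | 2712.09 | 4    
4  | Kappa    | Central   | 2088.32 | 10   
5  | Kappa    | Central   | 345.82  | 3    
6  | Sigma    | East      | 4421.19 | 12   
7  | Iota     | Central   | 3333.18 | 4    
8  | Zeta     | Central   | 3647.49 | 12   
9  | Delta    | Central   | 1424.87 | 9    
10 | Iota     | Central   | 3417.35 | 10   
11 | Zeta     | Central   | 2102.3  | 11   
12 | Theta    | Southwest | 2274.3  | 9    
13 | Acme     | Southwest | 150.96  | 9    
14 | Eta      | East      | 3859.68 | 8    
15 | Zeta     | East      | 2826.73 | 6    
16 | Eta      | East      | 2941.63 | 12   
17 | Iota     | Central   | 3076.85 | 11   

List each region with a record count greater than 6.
SELECT region, COUNT(*) as cnt
FROM orders
GROUP BY region
HAVING COUNT(*) > 6

Result:
  Central: 8

Note: HAVING filters groups after aggregation, WHERE filters rows before.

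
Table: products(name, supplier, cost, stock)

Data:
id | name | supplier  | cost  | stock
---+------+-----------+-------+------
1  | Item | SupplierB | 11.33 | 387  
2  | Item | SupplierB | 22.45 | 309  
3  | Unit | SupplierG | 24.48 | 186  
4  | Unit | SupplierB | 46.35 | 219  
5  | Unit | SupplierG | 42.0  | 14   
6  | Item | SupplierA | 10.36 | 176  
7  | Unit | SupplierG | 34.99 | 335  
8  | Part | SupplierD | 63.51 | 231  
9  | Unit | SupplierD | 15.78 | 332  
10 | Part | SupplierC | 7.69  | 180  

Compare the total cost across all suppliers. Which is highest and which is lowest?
SELECT supplier, SUM(cost)
FROM products
GROUP BY supplier
ORDER BY SUM(cost)

All groups:
  SupplierC: 7.69
  SupplierA: 10.36
  SupplierD: 79.29
  SupplierB: 80.13
  SupplierG: 101.47

Highest: SupplierG (101.47)
Lowest: SupplierC (7.69)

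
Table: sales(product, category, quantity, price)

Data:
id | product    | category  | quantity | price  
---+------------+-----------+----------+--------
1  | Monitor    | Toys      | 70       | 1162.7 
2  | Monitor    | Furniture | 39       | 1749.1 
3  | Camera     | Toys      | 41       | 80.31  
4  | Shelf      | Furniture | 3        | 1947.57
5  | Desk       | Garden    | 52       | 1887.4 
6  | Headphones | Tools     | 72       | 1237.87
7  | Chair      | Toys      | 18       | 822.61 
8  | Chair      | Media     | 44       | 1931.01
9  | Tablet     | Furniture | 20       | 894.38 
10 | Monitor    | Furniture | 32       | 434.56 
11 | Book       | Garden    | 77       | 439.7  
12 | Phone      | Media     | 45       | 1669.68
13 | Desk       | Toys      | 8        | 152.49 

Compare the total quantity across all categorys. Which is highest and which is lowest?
SELECT category, SUM(quantity)
FROM sales
GROUP BY category
ORDER BY SUM(quantity)

All groups:
  Tools: 72
  Media: 89
  Furniture: 94
  Garden: 129
  Toys: 137

Highest: Toys (137)
Lowest: Tools (72)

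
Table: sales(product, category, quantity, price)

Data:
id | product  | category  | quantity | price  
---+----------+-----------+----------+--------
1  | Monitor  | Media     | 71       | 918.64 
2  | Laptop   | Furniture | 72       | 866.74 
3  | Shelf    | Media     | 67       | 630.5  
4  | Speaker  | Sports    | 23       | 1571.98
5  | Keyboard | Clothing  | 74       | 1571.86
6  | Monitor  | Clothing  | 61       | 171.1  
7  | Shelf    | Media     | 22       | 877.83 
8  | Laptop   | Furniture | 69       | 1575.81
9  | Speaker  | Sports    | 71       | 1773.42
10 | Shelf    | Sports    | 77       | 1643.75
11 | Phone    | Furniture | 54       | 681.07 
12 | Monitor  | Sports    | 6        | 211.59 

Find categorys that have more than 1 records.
SELECT category, COUNT(*) as cnt
FROM sales
GROUP BY category
HAVING COUNT(*) > 1

Result:
  Clothing: 2
  Furniture: 3
  Media: 3
  Sports: 4

Note: HAVING filters groups after aggregation, WHERE filters rows before.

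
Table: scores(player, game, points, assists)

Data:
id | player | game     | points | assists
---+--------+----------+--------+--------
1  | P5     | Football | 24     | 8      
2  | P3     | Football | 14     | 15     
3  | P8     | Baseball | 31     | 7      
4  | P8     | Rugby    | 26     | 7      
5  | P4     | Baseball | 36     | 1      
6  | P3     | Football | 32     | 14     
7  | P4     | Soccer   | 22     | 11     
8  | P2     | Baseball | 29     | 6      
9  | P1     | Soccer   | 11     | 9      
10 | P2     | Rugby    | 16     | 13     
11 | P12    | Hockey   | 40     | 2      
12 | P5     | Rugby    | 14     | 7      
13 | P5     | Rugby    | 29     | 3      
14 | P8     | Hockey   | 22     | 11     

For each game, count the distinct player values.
SELECT game, COUNT(DISTINCT player)
FROM scores
GROUP BY game

Result:
  Baseball: 3 distinct
  Football: 2 distinct
  Hockey: 2 distinct
  Rugby: 3 distinct
  Soccer: 2 distinct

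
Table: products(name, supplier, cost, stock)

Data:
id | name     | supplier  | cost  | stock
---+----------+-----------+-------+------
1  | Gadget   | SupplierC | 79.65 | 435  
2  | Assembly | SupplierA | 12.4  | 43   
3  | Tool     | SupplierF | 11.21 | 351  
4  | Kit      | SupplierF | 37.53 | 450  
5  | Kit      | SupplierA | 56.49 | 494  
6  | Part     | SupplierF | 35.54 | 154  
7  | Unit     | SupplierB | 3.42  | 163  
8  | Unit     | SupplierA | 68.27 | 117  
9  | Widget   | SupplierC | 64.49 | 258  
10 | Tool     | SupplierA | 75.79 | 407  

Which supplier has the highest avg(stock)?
SELECT supplier, AVG(stock) as val
FROM products
GROUP BY supplier
ORDER BY val DESC
LIMIT 1

Result: SupplierC with avg(stock) = 346.50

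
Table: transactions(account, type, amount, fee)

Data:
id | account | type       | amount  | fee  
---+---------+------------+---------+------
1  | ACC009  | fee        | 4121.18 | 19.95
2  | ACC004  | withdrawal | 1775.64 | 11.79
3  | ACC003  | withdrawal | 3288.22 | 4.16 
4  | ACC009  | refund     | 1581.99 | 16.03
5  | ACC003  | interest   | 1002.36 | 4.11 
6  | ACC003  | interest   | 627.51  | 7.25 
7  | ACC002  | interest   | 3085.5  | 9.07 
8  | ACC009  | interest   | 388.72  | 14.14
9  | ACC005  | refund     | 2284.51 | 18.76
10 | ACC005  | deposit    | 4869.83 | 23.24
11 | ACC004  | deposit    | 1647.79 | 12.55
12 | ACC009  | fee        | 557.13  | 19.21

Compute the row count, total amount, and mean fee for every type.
SELECT type,
       COUNT(*) as cnt,
       SUM(amount) as total_amount,
       AVG(fee) as avg_fee
FROM transactions
GROUP BY type

Result:
  deposit: 2 records, 6517.62 total amount, 17.90 avg fee
  fee: 2 records, 4678.31 total amount, 19.58 avg fee
  interest: 4 records, 5104.09 total amount, 8.64 avg fee
  refund: 2 records, 3866.50 total amount, 17.40 avg fee
  withdrawal: 2 records, 5063.86 total amount, 7.98 avg fee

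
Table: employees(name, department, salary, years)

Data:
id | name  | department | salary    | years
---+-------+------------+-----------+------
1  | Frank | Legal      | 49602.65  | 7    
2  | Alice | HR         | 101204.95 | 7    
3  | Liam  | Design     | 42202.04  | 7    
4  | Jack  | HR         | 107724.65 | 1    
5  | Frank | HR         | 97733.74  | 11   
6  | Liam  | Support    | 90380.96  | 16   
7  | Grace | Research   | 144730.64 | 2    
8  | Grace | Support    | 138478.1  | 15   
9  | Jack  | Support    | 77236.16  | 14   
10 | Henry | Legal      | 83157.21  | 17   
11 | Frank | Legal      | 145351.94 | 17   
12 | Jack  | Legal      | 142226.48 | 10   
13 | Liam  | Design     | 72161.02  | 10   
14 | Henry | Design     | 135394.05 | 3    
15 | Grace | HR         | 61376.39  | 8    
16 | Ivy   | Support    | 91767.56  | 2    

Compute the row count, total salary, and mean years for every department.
SELECT department,
       COUNT(*) as cnt,
       SUM(salary) as total_salary,
       AVG(years) as avg_years
FROM employees
GROUP BY department

Result:
  Design: 3 records, 249757.11 total salary, 6.67 avg years
  HR: 4 records, 368039.73 total salary, 6.75 avg years
  Legal: 4 records, 420338.28 total salary, 12.75 avg years
  Research: 1 records, 144730.64 total salary, 2.00 avg years
  Support: 4 records, 397862.78 total salary, 11.75 avg years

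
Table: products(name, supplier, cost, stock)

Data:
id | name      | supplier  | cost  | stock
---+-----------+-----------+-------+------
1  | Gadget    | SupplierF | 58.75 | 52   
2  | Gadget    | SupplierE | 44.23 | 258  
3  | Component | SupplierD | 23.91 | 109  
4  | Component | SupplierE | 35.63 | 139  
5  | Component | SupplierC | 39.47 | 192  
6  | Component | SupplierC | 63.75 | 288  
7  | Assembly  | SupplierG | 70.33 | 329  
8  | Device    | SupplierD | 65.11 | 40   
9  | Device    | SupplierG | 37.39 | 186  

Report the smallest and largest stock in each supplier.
SELECT supplier, MIN(stock), MAX(stock)
FROM products
GROUP BY supplier

Result:
  SupplierC: min=192, max=288
  SupplierD: min=40, max=109
  SupplierE: min=139, max=258
  SupplierF: min=52, max=52
  SupplierG: min=186, max=329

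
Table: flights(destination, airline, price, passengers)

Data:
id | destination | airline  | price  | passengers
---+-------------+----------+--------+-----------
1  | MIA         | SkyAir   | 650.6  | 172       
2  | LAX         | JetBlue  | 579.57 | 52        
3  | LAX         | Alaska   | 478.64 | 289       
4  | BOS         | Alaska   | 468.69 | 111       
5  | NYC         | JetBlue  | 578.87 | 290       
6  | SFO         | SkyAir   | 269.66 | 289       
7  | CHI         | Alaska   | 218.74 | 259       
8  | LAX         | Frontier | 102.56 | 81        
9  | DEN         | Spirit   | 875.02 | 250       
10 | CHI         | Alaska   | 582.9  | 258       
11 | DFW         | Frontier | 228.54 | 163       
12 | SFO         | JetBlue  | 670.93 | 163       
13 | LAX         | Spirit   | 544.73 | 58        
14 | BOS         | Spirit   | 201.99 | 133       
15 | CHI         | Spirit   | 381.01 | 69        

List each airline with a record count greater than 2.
SELECT airline, COUNT(*) as cnt
FROM flights
GROUP BY airline
HAVING COUNT(*) > 2

Result:
  Alaska: 4
  JetBlue: 3
  Spirit: 4

Note: HAVING filters groups after aggregation, WHERE filters rows before.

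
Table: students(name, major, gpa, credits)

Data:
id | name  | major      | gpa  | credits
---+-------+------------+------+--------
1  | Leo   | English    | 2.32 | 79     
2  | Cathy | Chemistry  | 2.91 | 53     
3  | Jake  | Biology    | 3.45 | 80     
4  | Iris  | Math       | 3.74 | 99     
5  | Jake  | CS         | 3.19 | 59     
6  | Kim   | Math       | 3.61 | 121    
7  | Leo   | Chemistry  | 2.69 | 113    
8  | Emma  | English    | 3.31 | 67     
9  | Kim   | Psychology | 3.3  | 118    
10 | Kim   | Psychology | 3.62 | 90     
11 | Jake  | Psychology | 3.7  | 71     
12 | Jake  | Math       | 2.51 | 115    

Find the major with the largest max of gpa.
SELECT major, MAX(gpa) as val
FROM students
GROUP BY major
ORDER BY val DESC
LIMIT 1

Result: Math with max(gpa) = 3.74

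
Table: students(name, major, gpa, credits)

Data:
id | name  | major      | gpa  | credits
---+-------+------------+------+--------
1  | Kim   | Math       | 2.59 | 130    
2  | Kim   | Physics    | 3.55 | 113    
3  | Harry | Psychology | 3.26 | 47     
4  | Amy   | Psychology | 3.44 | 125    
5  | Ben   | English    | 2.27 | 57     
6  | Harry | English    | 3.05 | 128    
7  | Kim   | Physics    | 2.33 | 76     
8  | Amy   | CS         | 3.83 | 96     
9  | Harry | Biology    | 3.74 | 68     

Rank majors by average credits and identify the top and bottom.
SELECT major, AVG(credits)
FROM students
GROUP BY major
ORDER BY AVG(credits)

All groups:
  Biology: 68.00
  Psychology: 86.00
  English: 92.50
  Physics: 94.50
  CS: 96.00
  Math: 130.00

Highest: Math (130.00)
Lowest: Biology (68.00)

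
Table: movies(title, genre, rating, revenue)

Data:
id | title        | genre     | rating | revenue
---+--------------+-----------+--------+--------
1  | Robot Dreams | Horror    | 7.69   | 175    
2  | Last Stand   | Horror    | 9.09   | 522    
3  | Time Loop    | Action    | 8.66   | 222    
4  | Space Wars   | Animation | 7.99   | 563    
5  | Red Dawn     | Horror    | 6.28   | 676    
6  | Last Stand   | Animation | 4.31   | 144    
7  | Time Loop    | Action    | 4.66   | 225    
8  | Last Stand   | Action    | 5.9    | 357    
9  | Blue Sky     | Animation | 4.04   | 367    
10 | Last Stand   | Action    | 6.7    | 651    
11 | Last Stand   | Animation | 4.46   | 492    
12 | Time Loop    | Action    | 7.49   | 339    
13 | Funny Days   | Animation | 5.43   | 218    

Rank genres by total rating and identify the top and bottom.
SELECT genre, SUM(rating)
FROM movies
GROUP BY genre
ORDER BY SUM(rating)

All groups:
  Horror: 23.06
  Animation: 26.23
  Action: 33.41

Highest: Action (33.41)
Lowest: Horror (23.06)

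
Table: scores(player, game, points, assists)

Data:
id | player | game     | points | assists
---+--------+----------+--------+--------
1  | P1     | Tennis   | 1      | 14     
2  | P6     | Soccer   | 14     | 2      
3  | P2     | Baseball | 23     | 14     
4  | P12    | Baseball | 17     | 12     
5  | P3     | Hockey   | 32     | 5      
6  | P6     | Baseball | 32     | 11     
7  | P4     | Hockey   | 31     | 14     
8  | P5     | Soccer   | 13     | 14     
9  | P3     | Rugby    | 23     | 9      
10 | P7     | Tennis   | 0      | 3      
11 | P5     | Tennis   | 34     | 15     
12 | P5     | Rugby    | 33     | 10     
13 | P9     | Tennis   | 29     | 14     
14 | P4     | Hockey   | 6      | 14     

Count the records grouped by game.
SELECT game, COUNT(*) as count
FROM scores
GROUP BY game

Result:
  Baseball: 3
  Hockey: 3
  Rugby: 2
  Soccer: 2
  Tennis: 4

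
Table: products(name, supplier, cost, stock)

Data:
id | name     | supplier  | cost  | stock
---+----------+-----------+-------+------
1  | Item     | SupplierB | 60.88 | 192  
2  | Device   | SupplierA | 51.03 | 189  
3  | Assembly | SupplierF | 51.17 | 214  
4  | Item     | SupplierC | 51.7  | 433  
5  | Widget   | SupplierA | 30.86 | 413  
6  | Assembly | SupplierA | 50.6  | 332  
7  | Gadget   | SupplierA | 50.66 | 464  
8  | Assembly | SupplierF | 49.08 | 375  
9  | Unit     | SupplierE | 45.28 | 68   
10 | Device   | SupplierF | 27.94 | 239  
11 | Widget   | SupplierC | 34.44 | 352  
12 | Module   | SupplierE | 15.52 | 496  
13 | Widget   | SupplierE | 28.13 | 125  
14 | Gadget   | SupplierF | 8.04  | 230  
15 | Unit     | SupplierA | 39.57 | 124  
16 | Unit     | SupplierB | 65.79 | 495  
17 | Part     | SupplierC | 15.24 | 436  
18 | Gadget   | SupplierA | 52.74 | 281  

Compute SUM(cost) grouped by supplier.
SELECT supplier, SUM(cost) as result
FROM products
GROUP BY supplier

Result:
  SupplierA: 275.46
  SupplierB: 126.67
  SupplierC: 101.38
  SupplierE: 88.93
  SupplierF: 136.23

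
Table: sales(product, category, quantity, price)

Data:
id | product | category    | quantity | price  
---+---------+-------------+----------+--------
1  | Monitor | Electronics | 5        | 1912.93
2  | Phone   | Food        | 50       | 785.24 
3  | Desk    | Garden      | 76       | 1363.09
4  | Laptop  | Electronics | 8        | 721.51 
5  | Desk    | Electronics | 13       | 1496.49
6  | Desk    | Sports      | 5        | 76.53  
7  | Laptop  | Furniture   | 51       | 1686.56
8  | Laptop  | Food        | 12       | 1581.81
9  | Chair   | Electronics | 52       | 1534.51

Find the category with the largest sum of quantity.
SELECT category, SUM(quantity) as val
FROM sales
GROUP BY category
ORDER BY val DESC
LIMIT 1

Result: Electronics with sum(quantity) = 78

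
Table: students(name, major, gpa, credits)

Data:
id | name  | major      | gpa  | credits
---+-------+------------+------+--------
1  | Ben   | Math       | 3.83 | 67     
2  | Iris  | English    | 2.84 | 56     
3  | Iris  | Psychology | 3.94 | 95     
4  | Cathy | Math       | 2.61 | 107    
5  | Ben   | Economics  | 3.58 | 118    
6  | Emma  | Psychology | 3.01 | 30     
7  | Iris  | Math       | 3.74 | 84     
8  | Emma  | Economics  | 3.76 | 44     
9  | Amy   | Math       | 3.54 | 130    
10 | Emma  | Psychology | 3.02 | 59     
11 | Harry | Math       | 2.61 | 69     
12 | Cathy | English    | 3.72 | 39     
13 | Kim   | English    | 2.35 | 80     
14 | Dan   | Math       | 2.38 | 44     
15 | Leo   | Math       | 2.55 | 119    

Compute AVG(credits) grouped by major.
SELECT major, AVG(credits) as result
FROM students
GROUP BY major

Result:
  Economics: 81.00
  English: 58.33
  Math: 88.57
  Psychology: 61.33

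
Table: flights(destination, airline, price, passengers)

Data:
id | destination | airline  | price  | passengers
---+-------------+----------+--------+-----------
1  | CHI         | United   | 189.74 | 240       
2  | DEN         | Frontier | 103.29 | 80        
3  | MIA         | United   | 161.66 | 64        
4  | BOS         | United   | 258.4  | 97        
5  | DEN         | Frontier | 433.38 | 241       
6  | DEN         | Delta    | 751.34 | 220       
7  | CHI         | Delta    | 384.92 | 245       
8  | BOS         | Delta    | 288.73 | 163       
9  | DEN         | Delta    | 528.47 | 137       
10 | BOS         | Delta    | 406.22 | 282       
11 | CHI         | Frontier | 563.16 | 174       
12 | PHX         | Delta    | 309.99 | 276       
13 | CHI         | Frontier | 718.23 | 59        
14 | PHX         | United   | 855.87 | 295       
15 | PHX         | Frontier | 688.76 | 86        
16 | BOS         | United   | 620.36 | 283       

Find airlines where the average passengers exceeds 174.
SELECT airline, AVG(passengers)
FROM flights
GROUP BY airline
HAVING AVG(passengers) > 174

Result:
  Delta: avg=220.50
  United: avg=195.80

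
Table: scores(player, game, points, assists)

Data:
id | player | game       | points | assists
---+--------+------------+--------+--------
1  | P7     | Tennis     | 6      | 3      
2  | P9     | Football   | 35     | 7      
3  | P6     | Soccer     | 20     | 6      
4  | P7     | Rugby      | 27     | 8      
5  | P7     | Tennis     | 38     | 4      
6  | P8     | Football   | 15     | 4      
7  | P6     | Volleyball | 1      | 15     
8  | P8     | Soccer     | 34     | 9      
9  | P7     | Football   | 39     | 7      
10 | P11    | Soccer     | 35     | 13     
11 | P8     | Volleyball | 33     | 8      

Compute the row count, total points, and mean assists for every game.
SELECT game,
       COUNT(*) as cnt,
       SUM(points) as total_points,
       AVG(assists) as avg_assists
FROM scores
GROUP BY game

Result:
  Football: 3 records, 89 total points, 6.00 avg assists
  Rugby: 1 records, 27 total points, 8.00 avg assists
  Soccer: 3 records, 89 total points, 9.33 avg assists
  Tennis: 2 records, 44 total points, 3.50 avg assists
  Volleyball: 2 records, 34 total points, 11.50 avg assists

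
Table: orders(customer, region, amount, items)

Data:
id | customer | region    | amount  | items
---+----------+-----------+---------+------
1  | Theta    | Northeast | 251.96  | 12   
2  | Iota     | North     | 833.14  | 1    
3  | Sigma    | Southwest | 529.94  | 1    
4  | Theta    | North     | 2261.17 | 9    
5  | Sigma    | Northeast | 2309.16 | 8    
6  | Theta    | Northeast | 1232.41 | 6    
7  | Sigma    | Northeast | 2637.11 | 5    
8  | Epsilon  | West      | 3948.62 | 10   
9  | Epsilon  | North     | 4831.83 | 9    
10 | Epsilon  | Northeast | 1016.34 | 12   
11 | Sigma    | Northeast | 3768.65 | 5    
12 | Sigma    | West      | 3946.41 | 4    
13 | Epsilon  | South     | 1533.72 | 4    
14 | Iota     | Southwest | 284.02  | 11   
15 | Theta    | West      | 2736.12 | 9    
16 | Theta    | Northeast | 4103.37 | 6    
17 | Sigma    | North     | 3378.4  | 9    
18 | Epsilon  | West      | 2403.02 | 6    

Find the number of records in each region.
SELECT region, COUNT(*) as count
FROM orders
GROUP BY region

Result:
  North: 4
  Northeast: 7
  South: 1
  Southwest: 2
  West: 4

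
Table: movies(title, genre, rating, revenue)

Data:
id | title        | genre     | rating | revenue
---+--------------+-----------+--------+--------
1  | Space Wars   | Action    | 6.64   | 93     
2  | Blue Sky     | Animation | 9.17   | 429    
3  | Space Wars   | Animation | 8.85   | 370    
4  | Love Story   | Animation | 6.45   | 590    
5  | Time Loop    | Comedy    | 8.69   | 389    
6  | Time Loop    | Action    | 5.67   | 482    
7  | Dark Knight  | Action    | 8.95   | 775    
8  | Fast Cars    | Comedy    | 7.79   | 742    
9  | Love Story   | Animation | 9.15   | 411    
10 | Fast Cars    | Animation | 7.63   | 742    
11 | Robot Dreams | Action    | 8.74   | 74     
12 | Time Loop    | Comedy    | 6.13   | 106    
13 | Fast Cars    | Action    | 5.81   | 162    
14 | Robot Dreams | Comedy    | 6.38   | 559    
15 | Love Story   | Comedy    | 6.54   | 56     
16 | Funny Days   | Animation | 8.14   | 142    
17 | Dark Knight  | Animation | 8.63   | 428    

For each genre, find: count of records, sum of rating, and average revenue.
SELECT genre,
       COUNT(*) as cnt,
       SUM(rating) as total_rating,
       AVG(revenue) as avg_revenue
FROM movies
GROUP BY genre

Result:
  Action: 5 records, 35.81 total rating, 317.20 avg revenue
  Animation: 7 records, 58.02 total rating, 444.57 avg revenue
  Comedy: 5 records, 35.53 total rating, 370.40 avg revenue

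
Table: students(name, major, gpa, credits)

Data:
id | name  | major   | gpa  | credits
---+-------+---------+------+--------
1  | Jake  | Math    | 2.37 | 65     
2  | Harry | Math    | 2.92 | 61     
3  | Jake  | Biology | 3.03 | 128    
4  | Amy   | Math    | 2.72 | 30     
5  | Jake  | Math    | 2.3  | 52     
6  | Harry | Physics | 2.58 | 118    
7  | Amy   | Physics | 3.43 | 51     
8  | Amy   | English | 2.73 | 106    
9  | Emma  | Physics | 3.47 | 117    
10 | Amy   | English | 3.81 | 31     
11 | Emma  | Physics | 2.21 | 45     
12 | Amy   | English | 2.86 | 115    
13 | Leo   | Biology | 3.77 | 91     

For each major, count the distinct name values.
SELECT major, COUNT(DISTINCT name)
FROM students
GROUP BY major

Result:
  Biology: 2 distinct
  English: 1 distinct
  Math: 3 distinct
  Physics: 3 distinct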